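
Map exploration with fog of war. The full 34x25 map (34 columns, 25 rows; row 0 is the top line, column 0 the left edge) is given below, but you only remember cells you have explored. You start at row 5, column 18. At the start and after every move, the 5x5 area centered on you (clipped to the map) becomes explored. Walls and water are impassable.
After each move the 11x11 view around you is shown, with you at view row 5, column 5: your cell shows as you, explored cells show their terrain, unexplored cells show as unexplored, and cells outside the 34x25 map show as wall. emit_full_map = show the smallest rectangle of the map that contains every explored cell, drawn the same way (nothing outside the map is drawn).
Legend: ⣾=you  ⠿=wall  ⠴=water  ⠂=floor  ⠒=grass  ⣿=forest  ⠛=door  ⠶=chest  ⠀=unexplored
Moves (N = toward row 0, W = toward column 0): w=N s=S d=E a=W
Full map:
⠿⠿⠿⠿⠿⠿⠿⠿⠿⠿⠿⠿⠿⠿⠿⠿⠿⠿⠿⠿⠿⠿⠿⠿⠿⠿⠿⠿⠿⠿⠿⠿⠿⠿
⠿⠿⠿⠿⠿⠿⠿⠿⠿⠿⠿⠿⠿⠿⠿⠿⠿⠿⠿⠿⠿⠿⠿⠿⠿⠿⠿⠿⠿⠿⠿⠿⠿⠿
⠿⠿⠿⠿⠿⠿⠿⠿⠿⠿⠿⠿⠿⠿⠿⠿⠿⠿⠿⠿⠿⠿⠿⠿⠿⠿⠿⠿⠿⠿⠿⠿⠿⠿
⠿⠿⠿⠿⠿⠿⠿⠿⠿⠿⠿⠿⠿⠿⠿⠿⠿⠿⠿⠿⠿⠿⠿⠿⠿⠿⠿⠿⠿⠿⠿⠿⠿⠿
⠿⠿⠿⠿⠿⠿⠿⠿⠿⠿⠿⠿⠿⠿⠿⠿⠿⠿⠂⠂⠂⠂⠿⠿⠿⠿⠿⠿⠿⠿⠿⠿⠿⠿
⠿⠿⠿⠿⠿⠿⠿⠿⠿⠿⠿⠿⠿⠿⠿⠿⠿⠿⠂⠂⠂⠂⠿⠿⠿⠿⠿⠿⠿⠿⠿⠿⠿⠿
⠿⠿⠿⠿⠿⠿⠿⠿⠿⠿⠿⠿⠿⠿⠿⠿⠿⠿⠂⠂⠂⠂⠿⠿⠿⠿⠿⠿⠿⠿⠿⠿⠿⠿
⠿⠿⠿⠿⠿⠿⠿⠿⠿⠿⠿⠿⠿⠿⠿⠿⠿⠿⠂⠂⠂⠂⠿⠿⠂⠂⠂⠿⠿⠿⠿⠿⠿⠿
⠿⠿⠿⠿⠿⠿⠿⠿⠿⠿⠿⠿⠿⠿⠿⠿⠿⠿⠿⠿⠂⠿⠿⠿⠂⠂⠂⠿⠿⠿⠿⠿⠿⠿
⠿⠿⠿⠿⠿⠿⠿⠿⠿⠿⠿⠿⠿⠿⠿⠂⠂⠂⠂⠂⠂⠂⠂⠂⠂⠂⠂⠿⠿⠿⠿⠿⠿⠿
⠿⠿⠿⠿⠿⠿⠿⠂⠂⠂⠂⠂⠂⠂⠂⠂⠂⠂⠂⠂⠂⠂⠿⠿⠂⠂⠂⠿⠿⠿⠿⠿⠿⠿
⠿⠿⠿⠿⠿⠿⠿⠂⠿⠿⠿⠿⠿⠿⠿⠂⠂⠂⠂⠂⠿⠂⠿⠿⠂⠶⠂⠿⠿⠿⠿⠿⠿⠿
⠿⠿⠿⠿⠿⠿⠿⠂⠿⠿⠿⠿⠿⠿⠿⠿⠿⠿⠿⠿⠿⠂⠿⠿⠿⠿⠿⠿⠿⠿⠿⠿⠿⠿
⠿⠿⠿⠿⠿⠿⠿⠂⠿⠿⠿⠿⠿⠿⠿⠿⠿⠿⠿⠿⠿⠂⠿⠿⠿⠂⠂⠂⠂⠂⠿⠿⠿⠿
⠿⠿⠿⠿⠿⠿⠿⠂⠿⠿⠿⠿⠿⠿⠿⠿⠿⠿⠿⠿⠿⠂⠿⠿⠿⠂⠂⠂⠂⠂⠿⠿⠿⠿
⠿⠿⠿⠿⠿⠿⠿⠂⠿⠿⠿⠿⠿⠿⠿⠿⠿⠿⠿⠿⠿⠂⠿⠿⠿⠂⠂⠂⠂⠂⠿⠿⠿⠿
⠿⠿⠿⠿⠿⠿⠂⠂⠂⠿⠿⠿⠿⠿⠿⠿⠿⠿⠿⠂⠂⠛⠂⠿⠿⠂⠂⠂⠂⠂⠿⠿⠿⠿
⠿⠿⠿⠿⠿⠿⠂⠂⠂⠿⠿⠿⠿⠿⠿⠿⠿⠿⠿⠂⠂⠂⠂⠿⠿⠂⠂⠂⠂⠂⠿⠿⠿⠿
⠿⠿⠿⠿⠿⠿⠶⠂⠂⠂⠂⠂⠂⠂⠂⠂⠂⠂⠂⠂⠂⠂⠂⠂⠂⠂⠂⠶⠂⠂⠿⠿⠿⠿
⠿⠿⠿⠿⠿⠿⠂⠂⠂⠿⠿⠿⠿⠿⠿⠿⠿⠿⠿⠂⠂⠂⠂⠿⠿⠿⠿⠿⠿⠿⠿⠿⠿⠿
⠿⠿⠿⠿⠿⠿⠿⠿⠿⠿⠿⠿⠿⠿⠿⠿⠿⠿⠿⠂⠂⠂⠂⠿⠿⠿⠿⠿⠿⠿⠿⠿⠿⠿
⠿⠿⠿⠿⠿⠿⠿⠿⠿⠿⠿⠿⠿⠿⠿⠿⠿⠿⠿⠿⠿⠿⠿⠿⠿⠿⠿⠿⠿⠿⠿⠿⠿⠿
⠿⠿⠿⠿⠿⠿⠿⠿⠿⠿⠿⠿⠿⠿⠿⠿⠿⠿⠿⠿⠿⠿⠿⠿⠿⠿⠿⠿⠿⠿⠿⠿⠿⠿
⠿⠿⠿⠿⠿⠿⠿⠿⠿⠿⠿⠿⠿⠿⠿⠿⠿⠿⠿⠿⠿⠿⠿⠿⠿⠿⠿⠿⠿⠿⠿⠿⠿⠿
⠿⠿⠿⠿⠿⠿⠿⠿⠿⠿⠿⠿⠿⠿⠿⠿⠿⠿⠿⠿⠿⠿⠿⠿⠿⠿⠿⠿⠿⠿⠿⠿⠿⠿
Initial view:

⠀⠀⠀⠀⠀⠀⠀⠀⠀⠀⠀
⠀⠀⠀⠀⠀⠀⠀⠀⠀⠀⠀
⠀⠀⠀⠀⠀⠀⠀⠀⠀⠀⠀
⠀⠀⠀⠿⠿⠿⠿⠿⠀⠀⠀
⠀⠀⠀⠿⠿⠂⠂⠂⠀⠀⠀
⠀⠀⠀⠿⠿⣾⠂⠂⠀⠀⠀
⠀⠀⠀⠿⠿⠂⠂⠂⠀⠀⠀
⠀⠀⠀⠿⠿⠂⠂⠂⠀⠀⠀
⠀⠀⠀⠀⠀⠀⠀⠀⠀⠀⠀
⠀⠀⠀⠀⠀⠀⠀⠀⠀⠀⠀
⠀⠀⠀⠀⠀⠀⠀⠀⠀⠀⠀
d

⠀⠀⠀⠀⠀⠀⠀⠀⠀⠀⠀
⠀⠀⠀⠀⠀⠀⠀⠀⠀⠀⠀
⠀⠀⠀⠀⠀⠀⠀⠀⠀⠀⠀
⠀⠀⠿⠿⠿⠿⠿⠿⠀⠀⠀
⠀⠀⠿⠿⠂⠂⠂⠂⠀⠀⠀
⠀⠀⠿⠿⠂⣾⠂⠂⠀⠀⠀
⠀⠀⠿⠿⠂⠂⠂⠂⠀⠀⠀
⠀⠀⠿⠿⠂⠂⠂⠂⠀⠀⠀
⠀⠀⠀⠀⠀⠀⠀⠀⠀⠀⠀
⠀⠀⠀⠀⠀⠀⠀⠀⠀⠀⠀
⠀⠀⠀⠀⠀⠀⠀⠀⠀⠀⠀

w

⠿⠿⠿⠿⠿⠿⠿⠿⠿⠿⠿
⠀⠀⠀⠀⠀⠀⠀⠀⠀⠀⠀
⠀⠀⠀⠀⠀⠀⠀⠀⠀⠀⠀
⠀⠀⠀⠿⠿⠿⠿⠿⠀⠀⠀
⠀⠀⠿⠿⠿⠿⠿⠿⠀⠀⠀
⠀⠀⠿⠿⠂⣾⠂⠂⠀⠀⠀
⠀⠀⠿⠿⠂⠂⠂⠂⠀⠀⠀
⠀⠀⠿⠿⠂⠂⠂⠂⠀⠀⠀
⠀⠀⠿⠿⠂⠂⠂⠂⠀⠀⠀
⠀⠀⠀⠀⠀⠀⠀⠀⠀⠀⠀
⠀⠀⠀⠀⠀⠀⠀⠀⠀⠀⠀

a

⠿⠿⠿⠿⠿⠿⠿⠿⠿⠿⠿
⠀⠀⠀⠀⠀⠀⠀⠀⠀⠀⠀
⠀⠀⠀⠀⠀⠀⠀⠀⠀⠀⠀
⠀⠀⠀⠿⠿⠿⠿⠿⠿⠀⠀
⠀⠀⠀⠿⠿⠿⠿⠿⠿⠀⠀
⠀⠀⠀⠿⠿⣾⠂⠂⠂⠀⠀
⠀⠀⠀⠿⠿⠂⠂⠂⠂⠀⠀
⠀⠀⠀⠿⠿⠂⠂⠂⠂⠀⠀
⠀⠀⠀⠿⠿⠂⠂⠂⠂⠀⠀
⠀⠀⠀⠀⠀⠀⠀⠀⠀⠀⠀
⠀⠀⠀⠀⠀⠀⠀⠀⠀⠀⠀

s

⠀⠀⠀⠀⠀⠀⠀⠀⠀⠀⠀
⠀⠀⠀⠀⠀⠀⠀⠀⠀⠀⠀
⠀⠀⠀⠿⠿⠿⠿⠿⠿⠀⠀
⠀⠀⠀⠿⠿⠿⠿⠿⠿⠀⠀
⠀⠀⠀⠿⠿⠂⠂⠂⠂⠀⠀
⠀⠀⠀⠿⠿⣾⠂⠂⠂⠀⠀
⠀⠀⠀⠿⠿⠂⠂⠂⠂⠀⠀
⠀⠀⠀⠿⠿⠂⠂⠂⠂⠀⠀
⠀⠀⠀⠀⠀⠀⠀⠀⠀⠀⠀
⠀⠀⠀⠀⠀⠀⠀⠀⠀⠀⠀
⠀⠀⠀⠀⠀⠀⠀⠀⠀⠀⠀

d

⠀⠀⠀⠀⠀⠀⠀⠀⠀⠀⠀
⠀⠀⠀⠀⠀⠀⠀⠀⠀⠀⠀
⠀⠀⠿⠿⠿⠿⠿⠿⠀⠀⠀
⠀⠀⠿⠿⠿⠿⠿⠿⠀⠀⠀
⠀⠀⠿⠿⠂⠂⠂⠂⠀⠀⠀
⠀⠀⠿⠿⠂⣾⠂⠂⠀⠀⠀
⠀⠀⠿⠿⠂⠂⠂⠂⠀⠀⠀
⠀⠀⠿⠿⠂⠂⠂⠂⠀⠀⠀
⠀⠀⠀⠀⠀⠀⠀⠀⠀⠀⠀
⠀⠀⠀⠀⠀⠀⠀⠀⠀⠀⠀
⠀⠀⠀⠀⠀⠀⠀⠀⠀⠀⠀

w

⠿⠿⠿⠿⠿⠿⠿⠿⠿⠿⠿
⠀⠀⠀⠀⠀⠀⠀⠀⠀⠀⠀
⠀⠀⠀⠀⠀⠀⠀⠀⠀⠀⠀
⠀⠀⠿⠿⠿⠿⠿⠿⠀⠀⠀
⠀⠀⠿⠿⠿⠿⠿⠿⠀⠀⠀
⠀⠀⠿⠿⠂⣾⠂⠂⠀⠀⠀
⠀⠀⠿⠿⠂⠂⠂⠂⠀⠀⠀
⠀⠀⠿⠿⠂⠂⠂⠂⠀⠀⠀
⠀⠀⠿⠿⠂⠂⠂⠂⠀⠀⠀
⠀⠀⠀⠀⠀⠀⠀⠀⠀⠀⠀
⠀⠀⠀⠀⠀⠀⠀⠀⠀⠀⠀

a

⠿⠿⠿⠿⠿⠿⠿⠿⠿⠿⠿
⠀⠀⠀⠀⠀⠀⠀⠀⠀⠀⠀
⠀⠀⠀⠀⠀⠀⠀⠀⠀⠀⠀
⠀⠀⠀⠿⠿⠿⠿⠿⠿⠀⠀
⠀⠀⠀⠿⠿⠿⠿⠿⠿⠀⠀
⠀⠀⠀⠿⠿⣾⠂⠂⠂⠀⠀
⠀⠀⠀⠿⠿⠂⠂⠂⠂⠀⠀
⠀⠀⠀⠿⠿⠂⠂⠂⠂⠀⠀
⠀⠀⠀⠿⠿⠂⠂⠂⠂⠀⠀
⠀⠀⠀⠀⠀⠀⠀⠀⠀⠀⠀
⠀⠀⠀⠀⠀⠀⠀⠀⠀⠀⠀

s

⠀⠀⠀⠀⠀⠀⠀⠀⠀⠀⠀
⠀⠀⠀⠀⠀⠀⠀⠀⠀⠀⠀
⠀⠀⠀⠿⠿⠿⠿⠿⠿⠀⠀
⠀⠀⠀⠿⠿⠿⠿⠿⠿⠀⠀
⠀⠀⠀⠿⠿⠂⠂⠂⠂⠀⠀
⠀⠀⠀⠿⠿⣾⠂⠂⠂⠀⠀
⠀⠀⠀⠿⠿⠂⠂⠂⠂⠀⠀
⠀⠀⠀⠿⠿⠂⠂⠂⠂⠀⠀
⠀⠀⠀⠀⠀⠀⠀⠀⠀⠀⠀
⠀⠀⠀⠀⠀⠀⠀⠀⠀⠀⠀
⠀⠀⠀⠀⠀⠀⠀⠀⠀⠀⠀

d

⠀⠀⠀⠀⠀⠀⠀⠀⠀⠀⠀
⠀⠀⠀⠀⠀⠀⠀⠀⠀⠀⠀
⠀⠀⠿⠿⠿⠿⠿⠿⠀⠀⠀
⠀⠀⠿⠿⠿⠿⠿⠿⠀⠀⠀
⠀⠀⠿⠿⠂⠂⠂⠂⠀⠀⠀
⠀⠀⠿⠿⠂⣾⠂⠂⠀⠀⠀
⠀⠀⠿⠿⠂⠂⠂⠂⠀⠀⠀
⠀⠀⠿⠿⠂⠂⠂⠂⠀⠀⠀
⠀⠀⠀⠀⠀⠀⠀⠀⠀⠀⠀
⠀⠀⠀⠀⠀⠀⠀⠀⠀⠀⠀
⠀⠀⠀⠀⠀⠀⠀⠀⠀⠀⠀

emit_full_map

⠿⠿⠿⠿⠿⠿
⠿⠿⠿⠿⠿⠿
⠿⠿⠂⠂⠂⠂
⠿⠿⠂⣾⠂⠂
⠿⠿⠂⠂⠂⠂
⠿⠿⠂⠂⠂⠂


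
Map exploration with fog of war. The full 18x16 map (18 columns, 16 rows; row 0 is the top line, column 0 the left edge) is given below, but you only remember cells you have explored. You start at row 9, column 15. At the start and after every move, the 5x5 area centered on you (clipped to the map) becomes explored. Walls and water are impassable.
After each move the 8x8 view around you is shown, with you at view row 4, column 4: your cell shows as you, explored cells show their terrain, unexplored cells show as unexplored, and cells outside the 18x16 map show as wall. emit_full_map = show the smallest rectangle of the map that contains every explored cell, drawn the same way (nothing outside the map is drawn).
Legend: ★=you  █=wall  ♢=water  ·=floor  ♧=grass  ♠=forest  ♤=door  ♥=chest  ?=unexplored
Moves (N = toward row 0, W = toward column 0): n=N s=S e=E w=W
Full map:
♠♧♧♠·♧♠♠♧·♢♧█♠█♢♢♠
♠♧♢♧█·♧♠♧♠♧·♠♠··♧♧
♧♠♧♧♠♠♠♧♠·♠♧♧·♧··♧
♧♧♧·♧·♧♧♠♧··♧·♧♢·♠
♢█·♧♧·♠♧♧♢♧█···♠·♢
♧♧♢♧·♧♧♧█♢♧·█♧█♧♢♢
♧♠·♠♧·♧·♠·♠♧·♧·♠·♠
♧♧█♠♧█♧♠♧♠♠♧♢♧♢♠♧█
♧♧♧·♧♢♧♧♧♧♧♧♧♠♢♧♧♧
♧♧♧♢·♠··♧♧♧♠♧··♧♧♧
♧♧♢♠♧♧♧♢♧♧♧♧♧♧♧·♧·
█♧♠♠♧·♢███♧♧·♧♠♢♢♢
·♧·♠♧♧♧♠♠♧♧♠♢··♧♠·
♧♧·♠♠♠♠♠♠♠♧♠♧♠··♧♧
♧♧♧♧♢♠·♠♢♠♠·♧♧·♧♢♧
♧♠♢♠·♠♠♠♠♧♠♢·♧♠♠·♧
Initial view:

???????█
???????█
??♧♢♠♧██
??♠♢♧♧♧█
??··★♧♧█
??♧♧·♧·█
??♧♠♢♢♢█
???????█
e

??????██
??????██
?♧♢♠♧███
?♠♢♧♧♧██
?··♧★♧██
?♧♧·♧·██
?♧♠♢♢♢██
??????██

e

?????███
?????███
♧♢♠♧████
♠♢♧♧♧███
··♧♧★███
♧♧·♧·███
♧♠♢♢♢███
?????███

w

??????██
??????██
?♧♢♠♧███
?♠♢♧♧♧██
?··♧★♧██
?♧♧·♧·██
?♧♠♢♢♢██
??????██

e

?????███
?????███
♧♢♠♧████
♠♢♧♧♧███
··♧♧★███
♧♧·♧·███
♧♠♢♢♢███
?????███

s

?????███
♧♢♠♧████
♠♢♧♧♧███
··♧♧♧███
♧♧·♧★███
♧♠♢♢♢███
??♧♠·███
?????███

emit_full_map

♧♢♠♧█
♠♢♧♧♧
··♧♧♧
♧♧·♧★
♧♠♢♢♢
??♧♠·

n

?????███
?????███
♧♢♠♧████
♠♢♧♧♧███
··♧♧★███
♧♧·♧·███
♧♠♢♢♢███
??♧♠·███

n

?????███
?????███
??♠·♠███
♧♢♠♧████
♠♢♧♧★███
··♧♧♧███
♧♧·♧·███
♧♠♢♢♢███

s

?????███
??♠·♠███
♧♢♠♧████
♠♢♧♧♧███
··♧♧★███
♧♧·♧·███
♧♠♢♢♢███
??♧♠·███

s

??♠·♠███
♧♢♠♧████
♠♢♧♧♧███
··♧♧♧███
♧♧·♧★███
♧♠♢♢♢███
??♧♠·███
?????███

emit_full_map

??♠·♠
♧♢♠♧█
♠♢♧♧♧
··♧♧♧
♧♧·♧★
♧♠♢♢♢
??♧♠·


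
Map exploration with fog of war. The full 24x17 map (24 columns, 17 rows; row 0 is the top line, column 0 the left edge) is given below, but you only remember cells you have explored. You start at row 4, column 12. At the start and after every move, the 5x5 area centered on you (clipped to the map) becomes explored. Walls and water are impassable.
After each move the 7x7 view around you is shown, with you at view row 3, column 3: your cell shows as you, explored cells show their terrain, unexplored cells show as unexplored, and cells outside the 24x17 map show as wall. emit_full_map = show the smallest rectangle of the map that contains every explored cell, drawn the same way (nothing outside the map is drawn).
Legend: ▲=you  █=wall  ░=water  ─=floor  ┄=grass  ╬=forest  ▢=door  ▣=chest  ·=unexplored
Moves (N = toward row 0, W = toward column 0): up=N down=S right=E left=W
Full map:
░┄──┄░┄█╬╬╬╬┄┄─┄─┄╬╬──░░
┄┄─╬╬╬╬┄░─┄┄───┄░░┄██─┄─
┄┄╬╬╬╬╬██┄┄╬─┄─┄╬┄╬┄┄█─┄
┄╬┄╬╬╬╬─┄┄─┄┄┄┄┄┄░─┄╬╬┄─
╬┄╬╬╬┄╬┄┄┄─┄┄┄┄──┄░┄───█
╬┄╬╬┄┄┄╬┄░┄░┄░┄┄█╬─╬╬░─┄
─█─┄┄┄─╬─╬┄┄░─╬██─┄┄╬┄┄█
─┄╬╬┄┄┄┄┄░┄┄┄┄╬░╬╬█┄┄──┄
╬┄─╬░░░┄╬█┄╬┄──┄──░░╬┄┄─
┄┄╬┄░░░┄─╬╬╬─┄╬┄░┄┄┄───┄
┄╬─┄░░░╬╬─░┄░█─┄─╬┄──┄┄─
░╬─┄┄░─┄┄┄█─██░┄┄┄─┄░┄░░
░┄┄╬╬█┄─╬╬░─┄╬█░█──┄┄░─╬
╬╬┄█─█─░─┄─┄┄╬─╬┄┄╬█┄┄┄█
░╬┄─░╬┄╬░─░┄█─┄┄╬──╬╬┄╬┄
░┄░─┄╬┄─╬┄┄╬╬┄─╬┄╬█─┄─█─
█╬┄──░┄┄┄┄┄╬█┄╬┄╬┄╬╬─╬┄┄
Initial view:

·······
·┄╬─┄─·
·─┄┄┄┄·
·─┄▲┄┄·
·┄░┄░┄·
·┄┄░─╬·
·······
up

·······
·┄┄───·
·┄╬─┄─·
·─┄▲┄┄·
·─┄┄┄┄·
·┄░┄░┄·
·┄┄░─╬·

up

███████
·╬╬┄┄─·
·┄┄───·
·┄╬▲┄─·
·─┄┄┄┄·
·─┄┄┄┄·
·┄░┄░┄·

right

███████
╬╬┄┄─┄·
┄┄───┄·
┄╬─▲─┄·
─┄┄┄┄┄·
─┄┄┄┄─·
┄░┄░┄··

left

███████
·╬╬┄┄─┄
·┄┄───┄
·┄╬▲┄─┄
·─┄┄┄┄┄
·─┄┄┄┄─
·┄░┄░┄·

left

███████
·╬╬╬┄┄─
·─┄┄───
·┄┄▲─┄─
·┄─┄┄┄┄
·┄─┄┄┄┄
··┄░┄░┄

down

·╬╬╬┄┄─
·─┄┄───
·┄┄╬─┄─
·┄─▲┄┄┄
·┄─┄┄┄┄
·░┄░┄░┄
··┄┄░─╬

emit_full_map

╬╬╬┄┄─┄
─┄┄───┄
┄┄╬─┄─┄
┄─▲┄┄┄┄
┄─┄┄┄┄─
░┄░┄░┄·
·┄┄░─╬·

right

╬╬╬┄┄─┄
─┄┄───┄
┄┄╬─┄─┄
┄─┄▲┄┄┄
┄─┄┄┄┄─
░┄░┄░┄·
·┄┄░─╬·

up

███████
╬╬╬┄┄─┄
─┄┄───┄
┄┄╬▲┄─┄
┄─┄┄┄┄┄
┄─┄┄┄┄─
░┄░┄░┄·

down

╬╬╬┄┄─┄
─┄┄───┄
┄┄╬─┄─┄
┄─┄▲┄┄┄
┄─┄┄┄┄─
░┄░┄░┄·
·┄┄░─╬·

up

███████
╬╬╬┄┄─┄
─┄┄───┄
┄┄╬▲┄─┄
┄─┄┄┄┄┄
┄─┄┄┄┄─
░┄░┄░┄·

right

███████
╬╬┄┄─┄·
┄┄───┄·
┄╬─▲─┄·
─┄┄┄┄┄·
─┄┄┄┄─·
┄░┄░┄··

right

███████
╬┄┄─┄─·
┄───┄░·
╬─┄▲┄╬·
┄┄┄┄┄┄·
┄┄┄┄──·
░┄░┄···

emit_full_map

╬╬╬┄┄─┄─
─┄┄───┄░
┄┄╬─┄▲┄╬
┄─┄┄┄┄┄┄
┄─┄┄┄┄──
░┄░┄░┄··
·┄┄░─╬··

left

███████
╬╬┄┄─┄─
┄┄───┄░
┄╬─▲─┄╬
─┄┄┄┄┄┄
─┄┄┄┄──
┄░┄░┄··

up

███████
███████
╬╬┄┄─┄─
┄┄─▲─┄░
┄╬─┄─┄╬
─┄┄┄┄┄┄
─┄┄┄┄──

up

███████
███████
███████
╬╬┄▲─┄─
┄┄───┄░
┄╬─┄─┄╬
─┄┄┄┄┄┄

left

███████
███████
███████
╬╬╬▲┄─┄
─┄┄───┄
┄┄╬─┄─┄
┄─┄┄┄┄┄

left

███████
███████
███████
·╬╬▲┄┄─
·─┄┄───
·┄┄╬─┄─
·┄─┄┄┄┄

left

███████
███████
███████
·╬╬▲╬┄┄
·░─┄┄──
·█┄┄╬─┄
··┄─┄┄┄

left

███████
███████
███████
·█╬▲╬╬┄
·┄░─┄┄─
·██┄┄╬─
···┄─┄┄

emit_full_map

█╬▲╬╬┄┄─┄─
┄░─┄┄───┄░
██┄┄╬─┄─┄╬
··┄─┄┄┄┄┄┄
··┄─┄┄┄┄──
··░┄░┄░┄··
···┄┄░─╬··


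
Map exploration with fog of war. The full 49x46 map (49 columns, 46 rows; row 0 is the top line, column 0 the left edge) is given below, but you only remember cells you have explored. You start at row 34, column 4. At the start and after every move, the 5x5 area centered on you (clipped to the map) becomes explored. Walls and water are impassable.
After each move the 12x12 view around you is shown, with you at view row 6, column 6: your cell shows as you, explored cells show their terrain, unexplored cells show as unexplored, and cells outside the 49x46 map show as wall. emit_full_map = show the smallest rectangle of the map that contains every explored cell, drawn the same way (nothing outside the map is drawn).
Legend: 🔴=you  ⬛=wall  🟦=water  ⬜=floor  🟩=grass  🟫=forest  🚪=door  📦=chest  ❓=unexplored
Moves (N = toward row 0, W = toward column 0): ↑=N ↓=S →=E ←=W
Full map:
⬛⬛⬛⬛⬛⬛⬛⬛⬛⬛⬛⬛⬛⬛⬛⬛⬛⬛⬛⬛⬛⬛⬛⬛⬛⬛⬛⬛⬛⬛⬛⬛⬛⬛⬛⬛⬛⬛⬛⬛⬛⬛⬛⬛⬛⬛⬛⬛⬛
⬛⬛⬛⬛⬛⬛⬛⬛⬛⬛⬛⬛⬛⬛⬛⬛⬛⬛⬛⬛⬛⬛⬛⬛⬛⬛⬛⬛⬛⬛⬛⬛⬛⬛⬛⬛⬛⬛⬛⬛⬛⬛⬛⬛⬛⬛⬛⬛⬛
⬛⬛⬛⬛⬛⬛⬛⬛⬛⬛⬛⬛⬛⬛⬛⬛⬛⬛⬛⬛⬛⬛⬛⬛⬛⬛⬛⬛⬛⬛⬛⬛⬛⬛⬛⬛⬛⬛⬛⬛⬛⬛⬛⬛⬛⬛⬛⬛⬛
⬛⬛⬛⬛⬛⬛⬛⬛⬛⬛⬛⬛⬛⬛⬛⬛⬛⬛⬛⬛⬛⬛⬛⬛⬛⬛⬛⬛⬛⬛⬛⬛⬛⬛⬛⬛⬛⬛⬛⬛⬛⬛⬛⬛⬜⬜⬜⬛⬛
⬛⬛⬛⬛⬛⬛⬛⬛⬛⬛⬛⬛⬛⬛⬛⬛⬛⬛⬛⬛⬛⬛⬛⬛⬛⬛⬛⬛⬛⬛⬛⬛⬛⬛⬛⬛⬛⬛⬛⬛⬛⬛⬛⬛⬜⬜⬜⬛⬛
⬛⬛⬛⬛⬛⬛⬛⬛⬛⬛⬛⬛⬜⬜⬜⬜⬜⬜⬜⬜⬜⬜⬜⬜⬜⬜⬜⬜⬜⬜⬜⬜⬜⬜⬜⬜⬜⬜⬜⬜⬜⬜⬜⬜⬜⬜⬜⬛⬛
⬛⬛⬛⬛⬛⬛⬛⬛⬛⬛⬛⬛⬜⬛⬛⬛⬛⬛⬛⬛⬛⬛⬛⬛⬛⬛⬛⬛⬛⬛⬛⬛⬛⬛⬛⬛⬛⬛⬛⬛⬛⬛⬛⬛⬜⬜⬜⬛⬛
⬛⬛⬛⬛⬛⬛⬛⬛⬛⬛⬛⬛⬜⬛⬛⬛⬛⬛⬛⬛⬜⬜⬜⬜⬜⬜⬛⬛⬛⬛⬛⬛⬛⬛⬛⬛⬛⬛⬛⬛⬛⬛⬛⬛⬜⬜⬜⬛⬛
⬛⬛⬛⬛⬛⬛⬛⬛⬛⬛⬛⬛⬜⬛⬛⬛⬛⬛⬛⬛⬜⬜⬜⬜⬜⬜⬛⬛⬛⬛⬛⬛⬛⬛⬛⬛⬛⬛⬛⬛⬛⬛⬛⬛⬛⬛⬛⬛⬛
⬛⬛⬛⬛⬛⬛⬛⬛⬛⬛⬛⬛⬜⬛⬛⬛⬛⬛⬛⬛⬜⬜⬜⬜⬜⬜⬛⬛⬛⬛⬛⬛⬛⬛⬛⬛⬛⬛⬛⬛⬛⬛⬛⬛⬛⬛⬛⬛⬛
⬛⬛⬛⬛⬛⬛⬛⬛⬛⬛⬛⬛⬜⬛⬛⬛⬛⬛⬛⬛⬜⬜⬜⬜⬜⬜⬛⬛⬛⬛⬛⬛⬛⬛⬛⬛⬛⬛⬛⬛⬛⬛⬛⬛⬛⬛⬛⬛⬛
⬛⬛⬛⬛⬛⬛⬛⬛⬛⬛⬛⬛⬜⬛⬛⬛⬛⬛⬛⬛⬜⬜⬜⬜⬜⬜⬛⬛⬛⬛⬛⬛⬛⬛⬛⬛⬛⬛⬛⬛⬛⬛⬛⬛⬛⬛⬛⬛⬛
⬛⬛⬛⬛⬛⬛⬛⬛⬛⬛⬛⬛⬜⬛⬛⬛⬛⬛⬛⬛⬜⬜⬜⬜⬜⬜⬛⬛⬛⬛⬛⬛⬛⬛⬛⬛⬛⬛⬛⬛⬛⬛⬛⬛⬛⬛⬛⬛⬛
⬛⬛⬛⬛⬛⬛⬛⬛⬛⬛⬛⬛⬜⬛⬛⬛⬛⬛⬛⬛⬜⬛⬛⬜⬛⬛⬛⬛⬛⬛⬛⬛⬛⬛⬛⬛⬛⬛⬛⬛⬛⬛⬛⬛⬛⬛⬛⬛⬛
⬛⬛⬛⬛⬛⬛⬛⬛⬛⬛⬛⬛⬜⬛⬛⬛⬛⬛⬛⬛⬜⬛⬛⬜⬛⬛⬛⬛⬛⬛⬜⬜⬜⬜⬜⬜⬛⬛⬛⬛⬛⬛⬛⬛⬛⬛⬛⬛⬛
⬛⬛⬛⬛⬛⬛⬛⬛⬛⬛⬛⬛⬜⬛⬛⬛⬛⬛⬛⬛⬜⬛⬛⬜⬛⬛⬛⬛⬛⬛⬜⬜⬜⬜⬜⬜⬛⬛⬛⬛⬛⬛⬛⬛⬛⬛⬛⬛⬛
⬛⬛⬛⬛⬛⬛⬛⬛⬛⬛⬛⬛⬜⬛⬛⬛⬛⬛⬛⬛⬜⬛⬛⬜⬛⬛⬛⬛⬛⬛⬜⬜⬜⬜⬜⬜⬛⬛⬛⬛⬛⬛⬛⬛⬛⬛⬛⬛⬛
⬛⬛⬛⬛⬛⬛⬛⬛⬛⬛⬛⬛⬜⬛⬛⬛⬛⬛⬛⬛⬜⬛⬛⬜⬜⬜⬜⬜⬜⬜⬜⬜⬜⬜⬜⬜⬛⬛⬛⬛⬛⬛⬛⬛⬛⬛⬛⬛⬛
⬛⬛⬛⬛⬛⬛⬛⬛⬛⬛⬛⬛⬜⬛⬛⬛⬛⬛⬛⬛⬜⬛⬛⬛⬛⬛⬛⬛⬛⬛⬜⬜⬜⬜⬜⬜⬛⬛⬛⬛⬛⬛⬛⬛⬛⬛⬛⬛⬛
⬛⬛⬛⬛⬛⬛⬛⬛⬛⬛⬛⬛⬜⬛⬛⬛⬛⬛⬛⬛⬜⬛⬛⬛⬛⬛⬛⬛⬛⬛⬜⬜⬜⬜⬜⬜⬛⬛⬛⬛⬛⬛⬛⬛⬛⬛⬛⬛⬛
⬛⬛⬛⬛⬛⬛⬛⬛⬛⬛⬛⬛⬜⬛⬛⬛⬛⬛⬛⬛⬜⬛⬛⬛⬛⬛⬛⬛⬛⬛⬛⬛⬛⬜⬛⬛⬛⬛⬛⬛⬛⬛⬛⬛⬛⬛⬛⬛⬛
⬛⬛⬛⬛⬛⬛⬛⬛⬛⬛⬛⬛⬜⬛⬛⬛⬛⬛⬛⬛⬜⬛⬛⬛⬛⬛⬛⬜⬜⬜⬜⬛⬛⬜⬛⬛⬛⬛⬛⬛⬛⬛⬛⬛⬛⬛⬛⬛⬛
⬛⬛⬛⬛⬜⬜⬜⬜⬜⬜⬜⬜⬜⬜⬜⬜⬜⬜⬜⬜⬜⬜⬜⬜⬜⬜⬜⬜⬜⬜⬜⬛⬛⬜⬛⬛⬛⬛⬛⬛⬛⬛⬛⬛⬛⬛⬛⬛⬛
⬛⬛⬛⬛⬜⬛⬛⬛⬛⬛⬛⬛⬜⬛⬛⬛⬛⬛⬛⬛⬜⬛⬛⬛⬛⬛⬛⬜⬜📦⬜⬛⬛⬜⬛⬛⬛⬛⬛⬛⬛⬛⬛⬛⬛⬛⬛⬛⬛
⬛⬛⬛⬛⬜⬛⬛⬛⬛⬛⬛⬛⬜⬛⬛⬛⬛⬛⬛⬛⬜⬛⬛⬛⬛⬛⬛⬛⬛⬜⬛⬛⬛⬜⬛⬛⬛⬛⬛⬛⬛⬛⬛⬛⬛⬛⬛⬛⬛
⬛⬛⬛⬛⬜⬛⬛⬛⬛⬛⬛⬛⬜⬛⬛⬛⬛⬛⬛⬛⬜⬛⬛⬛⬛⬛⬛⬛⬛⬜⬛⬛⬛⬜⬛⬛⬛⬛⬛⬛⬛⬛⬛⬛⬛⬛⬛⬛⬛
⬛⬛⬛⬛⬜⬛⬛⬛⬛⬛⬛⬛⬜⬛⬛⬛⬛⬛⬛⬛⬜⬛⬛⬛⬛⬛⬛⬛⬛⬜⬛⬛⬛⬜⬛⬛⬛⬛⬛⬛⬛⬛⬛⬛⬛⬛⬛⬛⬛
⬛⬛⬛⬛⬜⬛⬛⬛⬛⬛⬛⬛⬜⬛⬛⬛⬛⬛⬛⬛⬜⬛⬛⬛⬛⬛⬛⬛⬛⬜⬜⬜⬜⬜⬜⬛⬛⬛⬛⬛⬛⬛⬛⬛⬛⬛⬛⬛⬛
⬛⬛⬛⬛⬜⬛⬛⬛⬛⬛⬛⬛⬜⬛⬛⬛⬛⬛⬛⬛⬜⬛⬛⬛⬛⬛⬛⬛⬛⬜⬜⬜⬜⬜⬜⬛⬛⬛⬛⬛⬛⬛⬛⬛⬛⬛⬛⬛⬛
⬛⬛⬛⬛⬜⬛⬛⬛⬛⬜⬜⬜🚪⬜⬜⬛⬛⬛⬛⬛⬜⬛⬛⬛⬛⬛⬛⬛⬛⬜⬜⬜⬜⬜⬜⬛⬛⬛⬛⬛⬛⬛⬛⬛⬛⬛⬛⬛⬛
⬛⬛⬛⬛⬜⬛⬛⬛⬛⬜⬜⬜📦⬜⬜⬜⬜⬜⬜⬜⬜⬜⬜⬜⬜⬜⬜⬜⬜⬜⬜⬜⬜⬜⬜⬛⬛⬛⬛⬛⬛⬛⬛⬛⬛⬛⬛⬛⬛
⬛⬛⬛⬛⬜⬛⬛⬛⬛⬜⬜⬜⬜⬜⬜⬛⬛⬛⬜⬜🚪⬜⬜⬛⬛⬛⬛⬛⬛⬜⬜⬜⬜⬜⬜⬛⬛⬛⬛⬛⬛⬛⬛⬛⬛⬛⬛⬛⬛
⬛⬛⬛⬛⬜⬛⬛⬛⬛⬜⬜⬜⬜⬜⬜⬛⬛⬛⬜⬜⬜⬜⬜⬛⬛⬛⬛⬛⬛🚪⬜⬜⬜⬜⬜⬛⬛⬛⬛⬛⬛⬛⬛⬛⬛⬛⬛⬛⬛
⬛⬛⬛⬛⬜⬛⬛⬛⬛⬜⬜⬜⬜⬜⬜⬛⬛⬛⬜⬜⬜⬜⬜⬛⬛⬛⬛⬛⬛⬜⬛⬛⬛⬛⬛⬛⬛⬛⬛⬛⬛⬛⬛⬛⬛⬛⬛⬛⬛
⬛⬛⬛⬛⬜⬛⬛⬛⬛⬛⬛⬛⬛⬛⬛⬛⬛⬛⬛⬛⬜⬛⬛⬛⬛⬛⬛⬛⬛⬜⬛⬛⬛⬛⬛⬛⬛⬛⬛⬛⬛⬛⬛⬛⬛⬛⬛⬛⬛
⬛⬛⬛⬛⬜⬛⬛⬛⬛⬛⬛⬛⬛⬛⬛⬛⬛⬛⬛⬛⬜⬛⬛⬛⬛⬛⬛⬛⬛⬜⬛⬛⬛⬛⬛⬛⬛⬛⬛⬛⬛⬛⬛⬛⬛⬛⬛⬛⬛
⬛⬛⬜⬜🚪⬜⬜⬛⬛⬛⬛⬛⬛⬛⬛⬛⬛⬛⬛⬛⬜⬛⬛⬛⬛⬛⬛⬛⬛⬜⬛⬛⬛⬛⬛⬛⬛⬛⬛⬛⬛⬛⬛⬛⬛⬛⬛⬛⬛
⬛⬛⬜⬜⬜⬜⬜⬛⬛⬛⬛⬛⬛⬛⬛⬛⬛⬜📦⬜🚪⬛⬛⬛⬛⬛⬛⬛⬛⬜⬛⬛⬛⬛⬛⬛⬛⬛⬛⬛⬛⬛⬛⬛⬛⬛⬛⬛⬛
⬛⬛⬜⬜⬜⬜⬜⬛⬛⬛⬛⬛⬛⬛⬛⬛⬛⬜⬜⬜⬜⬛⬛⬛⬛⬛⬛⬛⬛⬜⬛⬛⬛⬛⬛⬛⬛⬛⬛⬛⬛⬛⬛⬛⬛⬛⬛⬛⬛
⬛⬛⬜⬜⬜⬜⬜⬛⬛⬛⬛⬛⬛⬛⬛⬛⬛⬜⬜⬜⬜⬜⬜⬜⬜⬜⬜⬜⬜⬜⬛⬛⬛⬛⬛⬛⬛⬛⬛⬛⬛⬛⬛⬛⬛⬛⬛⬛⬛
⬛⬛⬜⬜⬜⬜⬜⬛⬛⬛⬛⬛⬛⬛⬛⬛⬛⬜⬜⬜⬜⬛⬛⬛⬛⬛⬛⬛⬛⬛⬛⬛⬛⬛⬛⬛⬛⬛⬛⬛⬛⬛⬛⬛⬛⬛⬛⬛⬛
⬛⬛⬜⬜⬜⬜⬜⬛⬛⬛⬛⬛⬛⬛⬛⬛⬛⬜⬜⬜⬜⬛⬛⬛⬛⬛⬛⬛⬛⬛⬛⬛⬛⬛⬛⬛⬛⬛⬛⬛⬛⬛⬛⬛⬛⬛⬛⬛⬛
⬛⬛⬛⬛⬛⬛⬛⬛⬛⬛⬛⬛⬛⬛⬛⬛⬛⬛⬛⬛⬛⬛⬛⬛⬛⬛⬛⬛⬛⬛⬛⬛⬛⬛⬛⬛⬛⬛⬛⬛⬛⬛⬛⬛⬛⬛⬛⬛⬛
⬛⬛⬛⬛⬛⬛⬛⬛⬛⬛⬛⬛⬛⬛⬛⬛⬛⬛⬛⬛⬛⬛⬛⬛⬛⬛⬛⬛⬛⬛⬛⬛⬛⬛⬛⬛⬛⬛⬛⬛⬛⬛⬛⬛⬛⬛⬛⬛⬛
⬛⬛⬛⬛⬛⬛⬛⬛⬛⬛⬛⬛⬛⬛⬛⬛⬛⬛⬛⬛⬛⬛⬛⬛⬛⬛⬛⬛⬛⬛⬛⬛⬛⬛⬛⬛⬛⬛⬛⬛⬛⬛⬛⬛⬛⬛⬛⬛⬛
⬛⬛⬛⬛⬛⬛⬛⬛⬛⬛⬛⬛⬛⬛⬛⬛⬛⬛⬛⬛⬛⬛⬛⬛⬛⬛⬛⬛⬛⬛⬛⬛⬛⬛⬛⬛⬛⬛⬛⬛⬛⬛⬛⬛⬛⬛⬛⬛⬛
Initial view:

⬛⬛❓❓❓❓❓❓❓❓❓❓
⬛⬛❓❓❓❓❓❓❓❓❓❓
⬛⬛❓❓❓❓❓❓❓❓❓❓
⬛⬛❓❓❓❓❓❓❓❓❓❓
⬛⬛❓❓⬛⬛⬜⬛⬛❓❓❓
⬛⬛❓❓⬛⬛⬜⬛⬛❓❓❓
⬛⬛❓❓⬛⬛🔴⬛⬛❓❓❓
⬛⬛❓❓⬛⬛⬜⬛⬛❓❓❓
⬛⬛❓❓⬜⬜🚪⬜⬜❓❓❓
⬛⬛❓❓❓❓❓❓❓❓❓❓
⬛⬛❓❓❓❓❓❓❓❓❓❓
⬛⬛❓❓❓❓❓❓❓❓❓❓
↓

⬛⬛❓❓❓❓❓❓❓❓❓❓
⬛⬛❓❓❓❓❓❓❓❓❓❓
⬛⬛❓❓❓❓❓❓❓❓❓❓
⬛⬛❓❓⬛⬛⬜⬛⬛❓❓❓
⬛⬛❓❓⬛⬛⬜⬛⬛❓❓❓
⬛⬛❓❓⬛⬛⬜⬛⬛❓❓❓
⬛⬛❓❓⬛⬛🔴⬛⬛❓❓❓
⬛⬛❓❓⬜⬜🚪⬜⬜❓❓❓
⬛⬛❓❓⬜⬜⬜⬜⬜❓❓❓
⬛⬛❓❓❓❓❓❓❓❓❓❓
⬛⬛❓❓❓❓❓❓❓❓❓❓
⬛⬛❓❓❓❓❓❓❓❓❓❓

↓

⬛⬛❓❓❓❓❓❓❓❓❓❓
⬛⬛❓❓❓❓❓❓❓❓❓❓
⬛⬛❓❓⬛⬛⬜⬛⬛❓❓❓
⬛⬛❓❓⬛⬛⬜⬛⬛❓❓❓
⬛⬛❓❓⬛⬛⬜⬛⬛❓❓❓
⬛⬛❓❓⬛⬛⬜⬛⬛❓❓❓
⬛⬛❓❓⬜⬜🔴⬜⬜❓❓❓
⬛⬛❓❓⬜⬜⬜⬜⬜❓❓❓
⬛⬛❓❓⬜⬜⬜⬜⬜❓❓❓
⬛⬛❓❓❓❓❓❓❓❓❓❓
⬛⬛❓❓❓❓❓❓❓❓❓❓
⬛⬛❓❓❓❓❓❓❓❓❓❓

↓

⬛⬛❓❓❓❓❓❓❓❓❓❓
⬛⬛❓❓⬛⬛⬜⬛⬛❓❓❓
⬛⬛❓❓⬛⬛⬜⬛⬛❓❓❓
⬛⬛❓❓⬛⬛⬜⬛⬛❓❓❓
⬛⬛❓❓⬛⬛⬜⬛⬛❓❓❓
⬛⬛❓❓⬜⬜🚪⬜⬜❓❓❓
⬛⬛❓❓⬜⬜🔴⬜⬜❓❓❓
⬛⬛❓❓⬜⬜⬜⬜⬜❓❓❓
⬛⬛❓❓⬜⬜⬜⬜⬜❓❓❓
⬛⬛❓❓❓❓❓❓❓❓❓❓
⬛⬛❓❓❓❓❓❓❓❓❓❓
⬛⬛❓❓❓❓❓❓❓❓❓❓

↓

⬛⬛❓❓⬛⬛⬜⬛⬛❓❓❓
⬛⬛❓❓⬛⬛⬜⬛⬛❓❓❓
⬛⬛❓❓⬛⬛⬜⬛⬛❓❓❓
⬛⬛❓❓⬛⬛⬜⬛⬛❓❓❓
⬛⬛❓❓⬜⬜🚪⬜⬜❓❓❓
⬛⬛❓❓⬜⬜⬜⬜⬜❓❓❓
⬛⬛❓❓⬜⬜🔴⬜⬜❓❓❓
⬛⬛❓❓⬜⬜⬜⬜⬜❓❓❓
⬛⬛❓❓⬜⬜⬜⬜⬜❓❓❓
⬛⬛❓❓❓❓❓❓❓❓❓❓
⬛⬛❓❓❓❓❓❓❓❓❓❓
⬛⬛❓❓❓❓❓❓❓❓❓❓

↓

⬛⬛❓❓⬛⬛⬜⬛⬛❓❓❓
⬛⬛❓❓⬛⬛⬜⬛⬛❓❓❓
⬛⬛❓❓⬛⬛⬜⬛⬛❓❓❓
⬛⬛❓❓⬜⬜🚪⬜⬜❓❓❓
⬛⬛❓❓⬜⬜⬜⬜⬜❓❓❓
⬛⬛❓❓⬜⬜⬜⬜⬜❓❓❓
⬛⬛❓❓⬜⬜🔴⬜⬜❓❓❓
⬛⬛❓❓⬜⬜⬜⬜⬜❓❓❓
⬛⬛❓❓⬜⬜⬜⬜⬜❓❓❓
⬛⬛❓❓❓❓❓❓❓❓❓❓
⬛⬛❓❓❓❓❓❓❓❓❓❓
⬛⬛❓❓❓❓❓❓❓❓❓❓

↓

⬛⬛❓❓⬛⬛⬜⬛⬛❓❓❓
⬛⬛❓❓⬛⬛⬜⬛⬛❓❓❓
⬛⬛❓❓⬜⬜🚪⬜⬜❓❓❓
⬛⬛❓❓⬜⬜⬜⬜⬜❓❓❓
⬛⬛❓❓⬜⬜⬜⬜⬜❓❓❓
⬛⬛❓❓⬜⬜⬜⬜⬜❓❓❓
⬛⬛❓❓⬜⬜🔴⬜⬜❓❓❓
⬛⬛❓❓⬜⬜⬜⬜⬜❓❓❓
⬛⬛❓❓⬛⬛⬛⬛⬛❓❓❓
⬛⬛❓❓❓❓❓❓❓❓❓❓
⬛⬛❓❓❓❓❓❓❓❓❓❓
⬛⬛❓❓❓❓❓❓❓❓❓❓

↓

⬛⬛❓❓⬛⬛⬜⬛⬛❓❓❓
⬛⬛❓❓⬜⬜🚪⬜⬜❓❓❓
⬛⬛❓❓⬜⬜⬜⬜⬜❓❓❓
⬛⬛❓❓⬜⬜⬜⬜⬜❓❓❓
⬛⬛❓❓⬜⬜⬜⬜⬜❓❓❓
⬛⬛❓❓⬜⬜⬜⬜⬜❓❓❓
⬛⬛❓❓⬜⬜🔴⬜⬜❓❓❓
⬛⬛❓❓⬛⬛⬛⬛⬛❓❓❓
⬛⬛❓❓⬛⬛⬛⬛⬛❓❓❓
⬛⬛❓❓❓❓❓❓❓❓❓❓
⬛⬛❓❓❓❓❓❓❓❓❓❓
⬛⬛⬛⬛⬛⬛⬛⬛⬛⬛⬛⬛

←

⬛⬛⬛❓❓⬛⬛⬜⬛⬛❓❓
⬛⬛⬛❓❓⬜⬜🚪⬜⬜❓❓
⬛⬛⬛❓❓⬜⬜⬜⬜⬜❓❓
⬛⬛⬛❓❓⬜⬜⬜⬜⬜❓❓
⬛⬛⬛❓⬛⬜⬜⬜⬜⬜❓❓
⬛⬛⬛❓⬛⬜⬜⬜⬜⬜❓❓
⬛⬛⬛❓⬛⬜🔴⬜⬜⬜❓❓
⬛⬛⬛❓⬛⬛⬛⬛⬛⬛❓❓
⬛⬛⬛❓⬛⬛⬛⬛⬛⬛❓❓
⬛⬛⬛❓❓❓❓❓❓❓❓❓
⬛⬛⬛❓❓❓❓❓❓❓❓❓
⬛⬛⬛⬛⬛⬛⬛⬛⬛⬛⬛⬛

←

⬛⬛⬛⬛❓❓⬛⬛⬜⬛⬛❓
⬛⬛⬛⬛❓❓⬜⬜🚪⬜⬜❓
⬛⬛⬛⬛❓❓⬜⬜⬜⬜⬜❓
⬛⬛⬛⬛❓❓⬜⬜⬜⬜⬜❓
⬛⬛⬛⬛⬛⬛⬜⬜⬜⬜⬜❓
⬛⬛⬛⬛⬛⬛⬜⬜⬜⬜⬜❓
⬛⬛⬛⬛⬛⬛🔴⬜⬜⬜⬜❓
⬛⬛⬛⬛⬛⬛⬛⬛⬛⬛⬛❓
⬛⬛⬛⬛⬛⬛⬛⬛⬛⬛⬛❓
⬛⬛⬛⬛❓❓❓❓❓❓❓❓
⬛⬛⬛⬛❓❓❓❓❓❓❓❓
⬛⬛⬛⬛⬛⬛⬛⬛⬛⬛⬛⬛

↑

⬛⬛⬛⬛❓❓⬛⬛⬜⬛⬛❓
⬛⬛⬛⬛❓❓⬛⬛⬜⬛⬛❓
⬛⬛⬛⬛❓❓⬜⬜🚪⬜⬜❓
⬛⬛⬛⬛❓❓⬜⬜⬜⬜⬜❓
⬛⬛⬛⬛⬛⬛⬜⬜⬜⬜⬜❓
⬛⬛⬛⬛⬛⬛⬜⬜⬜⬜⬜❓
⬛⬛⬛⬛⬛⬛🔴⬜⬜⬜⬜❓
⬛⬛⬛⬛⬛⬛⬜⬜⬜⬜⬜❓
⬛⬛⬛⬛⬛⬛⬛⬛⬛⬛⬛❓
⬛⬛⬛⬛⬛⬛⬛⬛⬛⬛⬛❓
⬛⬛⬛⬛❓❓❓❓❓❓❓❓
⬛⬛⬛⬛❓❓❓❓❓❓❓❓

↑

⬛⬛⬛⬛❓❓⬛⬛⬜⬛⬛❓
⬛⬛⬛⬛❓❓⬛⬛⬜⬛⬛❓
⬛⬛⬛⬛❓❓⬛⬛⬜⬛⬛❓
⬛⬛⬛⬛❓❓⬜⬜🚪⬜⬜❓
⬛⬛⬛⬛⬛⬛⬜⬜⬜⬜⬜❓
⬛⬛⬛⬛⬛⬛⬜⬜⬜⬜⬜❓
⬛⬛⬛⬛⬛⬛🔴⬜⬜⬜⬜❓
⬛⬛⬛⬛⬛⬛⬜⬜⬜⬜⬜❓
⬛⬛⬛⬛⬛⬛⬜⬜⬜⬜⬜❓
⬛⬛⬛⬛⬛⬛⬛⬛⬛⬛⬛❓
⬛⬛⬛⬛⬛⬛⬛⬛⬛⬛⬛❓
⬛⬛⬛⬛❓❓❓❓❓❓❓❓

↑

⬛⬛⬛⬛❓❓⬛⬛⬜⬛⬛❓
⬛⬛⬛⬛❓❓⬛⬛⬜⬛⬛❓
⬛⬛⬛⬛❓❓⬛⬛⬜⬛⬛❓
⬛⬛⬛⬛❓❓⬛⬛⬜⬛⬛❓
⬛⬛⬛⬛⬛⬛⬜⬜🚪⬜⬜❓
⬛⬛⬛⬛⬛⬛⬜⬜⬜⬜⬜❓
⬛⬛⬛⬛⬛⬛🔴⬜⬜⬜⬜❓
⬛⬛⬛⬛⬛⬛⬜⬜⬜⬜⬜❓
⬛⬛⬛⬛⬛⬛⬜⬜⬜⬜⬜❓
⬛⬛⬛⬛⬛⬛⬜⬜⬜⬜⬜❓
⬛⬛⬛⬛⬛⬛⬛⬛⬛⬛⬛❓
⬛⬛⬛⬛⬛⬛⬛⬛⬛⬛⬛❓

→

⬛⬛⬛❓❓⬛⬛⬜⬛⬛❓❓
⬛⬛⬛❓❓⬛⬛⬜⬛⬛❓❓
⬛⬛⬛❓❓⬛⬛⬜⬛⬛❓❓
⬛⬛⬛❓❓⬛⬛⬜⬛⬛❓❓
⬛⬛⬛⬛⬛⬜⬜🚪⬜⬜❓❓
⬛⬛⬛⬛⬛⬜⬜⬜⬜⬜❓❓
⬛⬛⬛⬛⬛⬜🔴⬜⬜⬜❓❓
⬛⬛⬛⬛⬛⬜⬜⬜⬜⬜❓❓
⬛⬛⬛⬛⬛⬜⬜⬜⬜⬜❓❓
⬛⬛⬛⬛⬛⬜⬜⬜⬜⬜❓❓
⬛⬛⬛⬛⬛⬛⬛⬛⬛⬛❓❓
⬛⬛⬛⬛⬛⬛⬛⬛⬛⬛❓❓

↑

⬛⬛⬛❓❓❓❓❓❓❓❓❓
⬛⬛⬛❓❓⬛⬛⬜⬛⬛❓❓
⬛⬛⬛❓❓⬛⬛⬜⬛⬛❓❓
⬛⬛⬛❓❓⬛⬛⬜⬛⬛❓❓
⬛⬛⬛❓⬛⬛⬛⬜⬛⬛❓❓
⬛⬛⬛⬛⬛⬜⬜🚪⬜⬜❓❓
⬛⬛⬛⬛⬛⬜🔴⬜⬜⬜❓❓
⬛⬛⬛⬛⬛⬜⬜⬜⬜⬜❓❓
⬛⬛⬛⬛⬛⬜⬜⬜⬜⬜❓❓
⬛⬛⬛⬛⬛⬜⬜⬜⬜⬜❓❓
⬛⬛⬛⬛⬛⬜⬜⬜⬜⬜❓❓
⬛⬛⬛⬛⬛⬛⬛⬛⬛⬛❓❓

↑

⬛⬛⬛❓❓❓❓❓❓❓❓❓
⬛⬛⬛❓❓❓❓❓❓❓❓❓
⬛⬛⬛❓❓⬛⬛⬜⬛⬛❓❓
⬛⬛⬛❓❓⬛⬛⬜⬛⬛❓❓
⬛⬛⬛❓⬛⬛⬛⬜⬛⬛❓❓
⬛⬛⬛❓⬛⬛⬛⬜⬛⬛❓❓
⬛⬛⬛⬛⬛⬜🔴🚪⬜⬜❓❓
⬛⬛⬛⬛⬛⬜⬜⬜⬜⬜❓❓
⬛⬛⬛⬛⬛⬜⬜⬜⬜⬜❓❓
⬛⬛⬛⬛⬛⬜⬜⬜⬜⬜❓❓
⬛⬛⬛⬛⬛⬜⬜⬜⬜⬜❓❓
⬛⬛⬛⬛⬛⬜⬜⬜⬜⬜❓❓

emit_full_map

❓❓⬛⬛⬜⬛⬛
❓❓⬛⬛⬜⬛⬛
❓⬛⬛⬛⬜⬛⬛
❓⬛⬛⬛⬜⬛⬛
⬛⬛⬜🔴🚪⬜⬜
⬛⬛⬜⬜⬜⬜⬜
⬛⬛⬜⬜⬜⬜⬜
⬛⬛⬜⬜⬜⬜⬜
⬛⬛⬜⬜⬜⬜⬜
⬛⬛⬜⬜⬜⬜⬜
⬛⬛⬛⬛⬛⬛⬛
⬛⬛⬛⬛⬛⬛⬛

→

⬛⬛❓❓❓❓❓❓❓❓❓❓
⬛⬛❓❓❓❓❓❓❓❓❓❓
⬛⬛❓❓⬛⬛⬜⬛⬛❓❓❓
⬛⬛❓❓⬛⬛⬜⬛⬛❓❓❓
⬛⬛❓⬛⬛⬛⬜⬛⬛❓❓❓
⬛⬛❓⬛⬛⬛⬜⬛⬛❓❓❓
⬛⬛⬛⬛⬜⬜🔴⬜⬜❓❓❓
⬛⬛⬛⬛⬜⬜⬜⬜⬜❓❓❓
⬛⬛⬛⬛⬜⬜⬜⬜⬜❓❓❓
⬛⬛⬛⬛⬜⬜⬜⬜⬜❓❓❓
⬛⬛⬛⬛⬜⬜⬜⬜⬜❓❓❓
⬛⬛⬛⬛⬜⬜⬜⬜⬜❓❓❓

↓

⬛⬛❓❓❓❓❓❓❓❓❓❓
⬛⬛❓❓⬛⬛⬜⬛⬛❓❓❓
⬛⬛❓❓⬛⬛⬜⬛⬛❓❓❓
⬛⬛❓⬛⬛⬛⬜⬛⬛❓❓❓
⬛⬛❓⬛⬛⬛⬜⬛⬛❓❓❓
⬛⬛⬛⬛⬜⬜🚪⬜⬜❓❓❓
⬛⬛⬛⬛⬜⬜🔴⬜⬜❓❓❓
⬛⬛⬛⬛⬜⬜⬜⬜⬜❓❓❓
⬛⬛⬛⬛⬜⬜⬜⬜⬜❓❓❓
⬛⬛⬛⬛⬜⬜⬜⬜⬜❓❓❓
⬛⬛⬛⬛⬜⬜⬜⬜⬜❓❓❓
⬛⬛⬛⬛⬛⬛⬛⬛⬛❓❓❓

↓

⬛⬛❓❓⬛⬛⬜⬛⬛❓❓❓
⬛⬛❓❓⬛⬛⬜⬛⬛❓❓❓
⬛⬛❓⬛⬛⬛⬜⬛⬛❓❓❓
⬛⬛❓⬛⬛⬛⬜⬛⬛❓❓❓
⬛⬛⬛⬛⬜⬜🚪⬜⬜❓❓❓
⬛⬛⬛⬛⬜⬜⬜⬜⬜❓❓❓
⬛⬛⬛⬛⬜⬜🔴⬜⬜❓❓❓
⬛⬛⬛⬛⬜⬜⬜⬜⬜❓❓❓
⬛⬛⬛⬛⬜⬜⬜⬜⬜❓❓❓
⬛⬛⬛⬛⬜⬜⬜⬜⬜❓❓❓
⬛⬛⬛⬛⬛⬛⬛⬛⬛❓❓❓
⬛⬛⬛⬛⬛⬛⬛⬛⬛❓❓❓

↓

⬛⬛❓❓⬛⬛⬜⬛⬛❓❓❓
⬛⬛❓⬛⬛⬛⬜⬛⬛❓❓❓
⬛⬛❓⬛⬛⬛⬜⬛⬛❓❓❓
⬛⬛⬛⬛⬜⬜🚪⬜⬜❓❓❓
⬛⬛⬛⬛⬜⬜⬜⬜⬜❓❓❓
⬛⬛⬛⬛⬜⬜⬜⬜⬜❓❓❓
⬛⬛⬛⬛⬜⬜🔴⬜⬜❓❓❓
⬛⬛⬛⬛⬜⬜⬜⬜⬜❓❓❓
⬛⬛⬛⬛⬜⬜⬜⬜⬜❓❓❓
⬛⬛⬛⬛⬛⬛⬛⬛⬛❓❓❓
⬛⬛⬛⬛⬛⬛⬛⬛⬛❓❓❓
⬛⬛❓❓❓❓❓❓❓❓❓❓

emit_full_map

❓❓⬛⬛⬜⬛⬛
❓❓⬛⬛⬜⬛⬛
❓⬛⬛⬛⬜⬛⬛
❓⬛⬛⬛⬜⬛⬛
⬛⬛⬜⬜🚪⬜⬜
⬛⬛⬜⬜⬜⬜⬜
⬛⬛⬜⬜⬜⬜⬜
⬛⬛⬜⬜🔴⬜⬜
⬛⬛⬜⬜⬜⬜⬜
⬛⬛⬜⬜⬜⬜⬜
⬛⬛⬛⬛⬛⬛⬛
⬛⬛⬛⬛⬛⬛⬛


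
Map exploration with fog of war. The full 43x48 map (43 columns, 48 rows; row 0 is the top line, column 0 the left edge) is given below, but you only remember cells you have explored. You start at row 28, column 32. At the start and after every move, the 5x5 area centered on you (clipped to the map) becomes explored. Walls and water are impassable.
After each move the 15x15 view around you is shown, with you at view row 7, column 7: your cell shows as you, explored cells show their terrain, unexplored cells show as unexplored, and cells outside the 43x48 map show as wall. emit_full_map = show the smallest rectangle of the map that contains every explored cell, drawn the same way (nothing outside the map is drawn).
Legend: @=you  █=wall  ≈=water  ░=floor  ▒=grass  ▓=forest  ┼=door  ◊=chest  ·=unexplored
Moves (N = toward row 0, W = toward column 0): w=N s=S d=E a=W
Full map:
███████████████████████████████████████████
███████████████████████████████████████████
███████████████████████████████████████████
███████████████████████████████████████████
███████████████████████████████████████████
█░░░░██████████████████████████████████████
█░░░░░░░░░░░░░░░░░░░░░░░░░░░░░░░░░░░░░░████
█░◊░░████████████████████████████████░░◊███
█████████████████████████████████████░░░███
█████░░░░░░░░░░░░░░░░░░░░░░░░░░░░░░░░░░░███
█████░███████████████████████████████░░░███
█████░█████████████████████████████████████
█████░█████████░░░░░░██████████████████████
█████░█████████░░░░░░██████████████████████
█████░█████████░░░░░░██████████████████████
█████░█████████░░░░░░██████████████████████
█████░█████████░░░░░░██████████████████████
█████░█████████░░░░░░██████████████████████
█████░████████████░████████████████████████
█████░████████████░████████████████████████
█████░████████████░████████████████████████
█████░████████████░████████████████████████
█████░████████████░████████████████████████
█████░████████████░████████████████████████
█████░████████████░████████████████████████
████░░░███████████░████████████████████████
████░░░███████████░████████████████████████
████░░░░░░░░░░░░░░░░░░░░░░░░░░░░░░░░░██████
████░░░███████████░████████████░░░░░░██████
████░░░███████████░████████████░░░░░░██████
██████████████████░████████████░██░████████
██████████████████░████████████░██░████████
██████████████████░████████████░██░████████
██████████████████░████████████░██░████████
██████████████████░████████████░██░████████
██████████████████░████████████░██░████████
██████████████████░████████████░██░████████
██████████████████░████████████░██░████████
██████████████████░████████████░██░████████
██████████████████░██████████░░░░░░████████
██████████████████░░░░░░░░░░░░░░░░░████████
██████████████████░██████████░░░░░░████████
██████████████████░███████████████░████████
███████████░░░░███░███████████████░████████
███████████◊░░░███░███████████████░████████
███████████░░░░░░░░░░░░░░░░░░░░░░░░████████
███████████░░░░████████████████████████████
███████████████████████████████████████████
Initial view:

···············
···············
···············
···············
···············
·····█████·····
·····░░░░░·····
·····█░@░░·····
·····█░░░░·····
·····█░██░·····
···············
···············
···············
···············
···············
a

···············
···············
···············
···············
···············
·····██████····
·····░░░░░░····
·····██@░░░····
·····██░░░░····
·····██░██░····
···············
···············
···············
···············
···············

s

···············
···············
···············
···············
·····██████····
·····░░░░░░····
·····██░░░░····
·····██@░░░····
·····██░██░····
·····██░██·····
···············
···············
···············
···············
···············

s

···············
···············
···············
·····██████····
·····░░░░░░····
·····██░░░░····
·····██░░░░····
·····██@██░····
·····██░██·····
·····██░██·····
···············
···············
···············
···············
···············

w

···············
···············
···············
···············
·····██████····
·····░░░░░░····
·····██░░░░····
·····██@░░░····
·····██░██░····
·····██░██·····
·····██░██·····
···············
···············
···············
···············

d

···············
···············
···············
···············
····██████·····
····░░░░░░·····
····██░░░░·····
····██░@░░·····
····██░██░·····
····██░██░·····
····██░██······
···············
···············
···············
···············

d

···············
···············
···············
···············
···██████······
···░░░░░░░·····
···██░░░░░·····
···██░░@░░·····
···██░██░█·····
···██░██░█·····
···██░██·······
···············
···············
···············
···············

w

···············
···············
···············
···············
···············
···███████·····
···░░░░░░░·····
···██░░@░░·····
···██░░░░░·····
···██░██░█·····
···██░██░█·····
···██░██·······
···············
···············
···············

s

···············
···············
···············
···············
···███████·····
···░░░░░░░·····
···██░░░░░·····
···██░░@░░·····
···██░██░█·····
···██░██░█·····
···██░██·······
···············
···············
···············
···············

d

···············
···············
···············
···············
··███████······
··░░░░░░░░·····
··██░░░░░░·····
··██░░░@░░·····
··██░██░██·····
··██░██░██·····
··██░██········
···············
···············
···············
···············

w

···············
···············
···············
···············
···············
··████████·····
··░░░░░░░░·····
··██░░░@░░·····
··██░░░░░░·····
··██░██░██·····
··██░██░██·····
··██░██········
···············
···············
···············

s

···············
···············
···············
···············
··████████·····
··░░░░░░░░·····
··██░░░░░░·····
··██░░░@░░·····
··██░██░██·····
··██░██░██·····
··██░██········
···············
···············
···············
···············

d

···············
···············
···············
···············
·████████······
·░░░░░░░░█·····
·██░░░░░░█·····
·██░░░░@░█·····
·██░██░███·····
·██░██░███·····
·██░██·········
···············
···············
···············
···············

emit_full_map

████████·
░░░░░░░░█
██░░░░░░█
██░░░░@░█
██░██░███
██░██░███
██░██····

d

··············█
··············█
··············█
··············█
████████······█
░░░░░░░░██····█
██░░░░░░██····█
██░░░░░@██····█
██░██░████····█
██░██░████····█
██░██·········█
··············█
··············█
··············█
··············█

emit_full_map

████████··
░░░░░░░░██
██░░░░░░██
██░░░░░@██
██░██░████
██░██░████
██░██·····
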